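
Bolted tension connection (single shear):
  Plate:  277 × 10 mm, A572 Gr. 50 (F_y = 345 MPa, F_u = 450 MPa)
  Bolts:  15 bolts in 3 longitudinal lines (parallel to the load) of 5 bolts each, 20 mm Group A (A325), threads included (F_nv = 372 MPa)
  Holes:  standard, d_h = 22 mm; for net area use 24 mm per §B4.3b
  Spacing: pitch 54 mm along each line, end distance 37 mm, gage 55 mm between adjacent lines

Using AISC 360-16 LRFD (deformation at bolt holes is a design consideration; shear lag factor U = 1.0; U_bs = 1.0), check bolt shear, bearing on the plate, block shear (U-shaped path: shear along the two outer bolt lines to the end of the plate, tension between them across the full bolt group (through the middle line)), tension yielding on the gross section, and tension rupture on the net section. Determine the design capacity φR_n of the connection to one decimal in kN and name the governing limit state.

691.9 kN (net-section rupture governs)

Bolt shear: A_b = π(20)²/4 = 314.16 mm². φR_n = 0.75 × 372 × 314.16 × 15 × 1 = 1314.8 kN.
Bearing (10 mm plate, F_u = 450 MPa): end bolts L_c = 37 − 22/2 = 26, R_n = min(1.2×26×10×450, 2.4×20×10×450) = 140.4 kN/bolt; interior L_c = 54 − 22 = 32, R_n = 172.8 kN/bolt. φR_n = 0.75 × (3×140.4 + 12×172.8) = 1871.1 kN.
Block shear: shear path 2×[37+4×54] = 2×253 mm, A_gv = 5060, A_nv = 2×(253 − 4.5×24)×10 = 2900 mm²; tension across gage: (110 − 2×24)×10 = 620 mm². R_n = min(0.6×450×2900, 0.6×345×5060) + 1.0×450×620 = min(783, 1047.4) + 279 = 1062 kN. φR_n = 0.75 × 1062 = 796.5 kN.
Tension yield (gross): A_g = 277×10 = 2770 mm². φR_n = 0.90 × 345 × 2770 = 860.1 kN.
Tension rupture (net): A_n = (277 − 3×24)×10 = 2050 mm² (U = 1.0, A_e = A_n). φR_n = 0.75 × 450 × 2050 = 691.9 kN.
Governing: min(1314.8, 1871.1, 796.5, 860.1, 691.9) = 691.9 kN → net-section rupture.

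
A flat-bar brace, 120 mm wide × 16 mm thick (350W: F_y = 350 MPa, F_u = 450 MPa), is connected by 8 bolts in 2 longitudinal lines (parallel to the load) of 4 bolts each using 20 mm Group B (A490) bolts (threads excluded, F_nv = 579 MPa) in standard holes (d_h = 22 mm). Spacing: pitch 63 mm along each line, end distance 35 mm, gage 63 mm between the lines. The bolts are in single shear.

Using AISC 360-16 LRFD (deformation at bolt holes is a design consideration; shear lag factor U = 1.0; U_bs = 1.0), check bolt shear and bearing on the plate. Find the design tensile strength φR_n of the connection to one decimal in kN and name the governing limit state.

1091.4 kN (bolt shear governs)

Bolt shear: A_b = π(20)²/4 = 314.16 mm². φR_n = 0.75 × 579 × 314.16 × 8 × 1 = 1091.4 kN.
Bearing (16 mm plate, F_u = 450 MPa): end bolts L_c = 35 − 22/2 = 24, R_n = min(1.2×24×16×450, 2.4×20×16×450) = 207.36 kN/bolt; interior L_c = 63 − 22 = 41, R_n = 345.6 kN/bolt. φR_n = 0.75 × (2×207.36 + 6×345.6) = 1866.2 kN.
Governing: min(1091.4, 1866.2) = 1091.4 kN → bolt shear.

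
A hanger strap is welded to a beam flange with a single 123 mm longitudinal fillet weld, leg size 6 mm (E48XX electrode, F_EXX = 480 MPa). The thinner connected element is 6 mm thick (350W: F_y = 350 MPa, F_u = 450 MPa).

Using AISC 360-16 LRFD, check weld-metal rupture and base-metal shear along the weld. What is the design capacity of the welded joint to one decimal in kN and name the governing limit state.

112.7 kN (weld metal governs)

Weld metal: throat = 0.707×6 = 4.242 mm, L = 123 mm. φR_n = 0.75 × 0.6 × 480 × 4.242 × 123 = 112.7 kN.
Base metal shear (6 mm plate): yield φR_n = 1.0×0.6×350×6×123 = 155.0 kN; rupture φR_n = 0.75×0.6×450×6×123 = 149.4 kN; take 149.4 kN (rupture).
Governing: min(112.7, 149.4) = 112.7 kN → weld metal.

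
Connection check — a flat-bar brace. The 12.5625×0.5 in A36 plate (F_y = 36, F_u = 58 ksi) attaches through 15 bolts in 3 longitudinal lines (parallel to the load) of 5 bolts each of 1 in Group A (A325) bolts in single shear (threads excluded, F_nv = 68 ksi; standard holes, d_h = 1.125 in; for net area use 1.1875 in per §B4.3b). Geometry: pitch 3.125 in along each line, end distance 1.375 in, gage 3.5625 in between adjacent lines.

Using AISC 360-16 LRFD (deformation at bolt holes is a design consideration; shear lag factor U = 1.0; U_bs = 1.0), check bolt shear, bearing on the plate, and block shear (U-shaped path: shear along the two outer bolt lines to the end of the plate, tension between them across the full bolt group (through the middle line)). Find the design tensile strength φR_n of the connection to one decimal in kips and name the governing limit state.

Bolt shear: A_b = π(1)²/4 = 0.7854 in². φR_n = 0.75 × 68 × 0.7854 × 15 × 1 = 600.8 kips.
Bearing (0.5 in plate, F_u = 58 ksi): end bolts L_c = 1.375 − 1.125/2 = 0.8125, R_n = min(1.2×0.8125×0.5×58, 2.4×1×0.5×58) = 28.275 kips/bolt; interior L_c = 3.125 − 1.125 = 2, R_n = 69.6 kips/bolt. φR_n = 0.75 × (3×28.275 + 12×69.6) = 690.0 kips.
Block shear: shear path 2×[1.375+4×3.125] = 2×13.875 in, A_gv = 13.875, A_nv = 2×(13.875 − 4.5×1.1875)×0.5 = 8.5313 in²; tension across gage: (7.125 − 2×1.1875)×0.5 = 2.375 in². R_n = min(0.6×58×8.5313, 0.6×36×13.875) + 1.0×58×2.375 = min(296.89, 299.7) + 137.75 = 434.64 kips. φR_n = 0.75 × 434.64 = 326.0 kips.
Governing: min(600.8, 690.0, 326.0) = 326.0 kips → block shear.

326.0 kips (block shear governs)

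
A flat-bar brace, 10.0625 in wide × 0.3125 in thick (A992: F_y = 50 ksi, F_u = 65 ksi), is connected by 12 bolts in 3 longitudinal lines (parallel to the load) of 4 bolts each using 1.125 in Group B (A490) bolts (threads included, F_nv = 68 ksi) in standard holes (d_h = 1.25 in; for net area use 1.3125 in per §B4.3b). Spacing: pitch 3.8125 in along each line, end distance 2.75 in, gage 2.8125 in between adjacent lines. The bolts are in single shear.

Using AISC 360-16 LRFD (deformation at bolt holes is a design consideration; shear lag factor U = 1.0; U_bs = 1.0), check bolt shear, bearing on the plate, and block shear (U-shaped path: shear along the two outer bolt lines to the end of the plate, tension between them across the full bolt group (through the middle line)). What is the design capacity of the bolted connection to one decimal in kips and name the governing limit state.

Bolt shear: A_b = π(1.125)²/4 = 0.99402 in². φR_n = 0.75 × 68 × 0.99402 × 12 × 1 = 608.3 kips.
Bearing (0.3125 in plate, F_u = 65 ksi): end bolts L_c = 2.75 − 1.25/2 = 2.125, R_n = min(1.2×2.125×0.3125×65, 2.4×1.125×0.3125×65) = 51.797 kips/bolt; interior L_c = 3.8125 − 1.25 = 2.5625, R_n = 54.844 kips/bolt. φR_n = 0.75 × (3×51.797 + 9×54.844) = 486.7 kips.
Block shear: shear path 2×[2.75+3×3.8125] = 2×14.1875 in, A_gv = 8.8672, A_nv = 2×(14.1875 − 3.5×1.3125)×0.3125 = 5.9961 in²; tension across gage: (5.625 − 2×1.3125)×0.3125 = 0.9375 in². R_n = min(0.6×65×5.9961, 0.6×50×8.8672) + 1.0×65×0.9375 = min(233.85, 266.02) + 60.938 = 294.79 kips. φR_n = 0.75 × 294.79 = 221.1 kips.
Governing: min(608.3, 486.7, 221.1) = 221.1 kips → block shear.

221.1 kips (block shear governs)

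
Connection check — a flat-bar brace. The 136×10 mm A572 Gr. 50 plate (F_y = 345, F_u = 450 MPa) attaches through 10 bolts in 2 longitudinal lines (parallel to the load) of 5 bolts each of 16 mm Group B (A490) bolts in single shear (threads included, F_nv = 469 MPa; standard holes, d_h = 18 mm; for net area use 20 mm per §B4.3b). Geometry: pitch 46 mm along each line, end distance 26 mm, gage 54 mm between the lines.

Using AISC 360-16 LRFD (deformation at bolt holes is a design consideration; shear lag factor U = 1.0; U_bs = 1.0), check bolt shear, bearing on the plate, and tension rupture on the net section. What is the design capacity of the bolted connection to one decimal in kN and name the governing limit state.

324.0 kN (net-section rupture governs)

Bolt shear: A_b = π(16)²/4 = 201.06 mm². φR_n = 0.75 × 469 × 201.06 × 10 × 1 = 707.2 kN.
Bearing (10 mm plate, F_u = 450 MPa): end bolts L_c = 26 − 18/2 = 17, R_n = min(1.2×17×10×450, 2.4×16×10×450) = 91.8 kN/bolt; interior L_c = 46 − 18 = 28, R_n = 151.2 kN/bolt. φR_n = 0.75 × (2×91.8 + 8×151.2) = 1044.9 kN.
Tension rupture (net): A_n = (136 − 2×20)×10 = 960 mm² (U = 1.0, A_e = A_n). φR_n = 0.75 × 450 × 960 = 324.0 kN.
Governing: min(707.2, 1044.9, 324.0) = 324.0 kN → net-section rupture.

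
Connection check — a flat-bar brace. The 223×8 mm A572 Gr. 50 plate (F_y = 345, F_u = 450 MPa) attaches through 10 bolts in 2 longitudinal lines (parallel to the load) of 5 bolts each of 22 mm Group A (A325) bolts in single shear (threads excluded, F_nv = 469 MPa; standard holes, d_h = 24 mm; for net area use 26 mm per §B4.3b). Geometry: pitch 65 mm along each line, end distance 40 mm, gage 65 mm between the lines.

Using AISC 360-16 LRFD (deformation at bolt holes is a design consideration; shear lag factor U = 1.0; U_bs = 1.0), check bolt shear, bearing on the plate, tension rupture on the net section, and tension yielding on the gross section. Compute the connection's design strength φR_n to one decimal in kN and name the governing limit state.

Bolt shear: A_b = π(22)²/4 = 380.13 mm². φR_n = 0.75 × 469 × 380.13 × 10 × 1 = 1337.1 kN.
Bearing (8 mm plate, F_u = 450 MPa): end bolts L_c = 40 − 24/2 = 28, R_n = min(1.2×28×8×450, 2.4×22×8×450) = 120.96 kN/bolt; interior L_c = 65 − 24 = 41, R_n = 177.12 kN/bolt. φR_n = 0.75 × (2×120.96 + 8×177.12) = 1244.2 kN.
Tension rupture (net): A_n = (223 − 2×26)×8 = 1368 mm² (U = 1.0, A_e = A_n). φR_n = 0.75 × 450 × 1368 = 461.7 kN.
Tension yield (gross): A_g = 223×8 = 1784 mm². φR_n = 0.90 × 345 × 1784 = 553.9 kN.
Governing: min(1337.1, 1244.2, 461.7, 553.9) = 461.7 kN → net-section rupture.

461.7 kN (net-section rupture governs)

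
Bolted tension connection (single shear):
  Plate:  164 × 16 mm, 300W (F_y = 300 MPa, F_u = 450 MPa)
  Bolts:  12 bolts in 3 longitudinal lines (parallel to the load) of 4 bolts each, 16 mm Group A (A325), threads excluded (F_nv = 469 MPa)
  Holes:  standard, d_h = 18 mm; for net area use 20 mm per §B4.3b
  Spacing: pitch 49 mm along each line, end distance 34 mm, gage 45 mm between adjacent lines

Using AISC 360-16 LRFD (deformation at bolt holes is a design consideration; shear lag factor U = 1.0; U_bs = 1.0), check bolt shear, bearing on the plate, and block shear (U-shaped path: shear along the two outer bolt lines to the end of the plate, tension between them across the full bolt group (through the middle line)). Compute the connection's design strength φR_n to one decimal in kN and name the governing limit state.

848.7 kN (bolt shear governs)

Bolt shear: A_b = π(16)²/4 = 201.06 mm². φR_n = 0.75 × 469 × 201.06 × 12 × 1 = 848.7 kN.
Bearing (16 mm plate, F_u = 450 MPa): end bolts L_c = 34 − 18/2 = 25, R_n = min(1.2×25×16×450, 2.4×16×16×450) = 216 kN/bolt; interior L_c = 49 − 18 = 31, R_n = 267.84 kN/bolt. φR_n = 0.75 × (3×216 + 9×267.84) = 2293.9 kN.
Block shear: shear path 2×[34+3×49] = 2×181 mm, A_gv = 5792, A_nv = 2×(181 − 3.5×20)×16 = 3552 mm²; tension across gage: (90 − 2×20)×16 = 800 mm². R_n = min(0.6×450×3552, 0.6×300×5792) + 1.0×450×800 = min(959.04, 1042.6) + 360 = 1319 kN. φR_n = 0.75 × 1319 = 989.3 kN.
Governing: min(848.7, 2293.9, 989.3) = 848.7 kN → bolt shear.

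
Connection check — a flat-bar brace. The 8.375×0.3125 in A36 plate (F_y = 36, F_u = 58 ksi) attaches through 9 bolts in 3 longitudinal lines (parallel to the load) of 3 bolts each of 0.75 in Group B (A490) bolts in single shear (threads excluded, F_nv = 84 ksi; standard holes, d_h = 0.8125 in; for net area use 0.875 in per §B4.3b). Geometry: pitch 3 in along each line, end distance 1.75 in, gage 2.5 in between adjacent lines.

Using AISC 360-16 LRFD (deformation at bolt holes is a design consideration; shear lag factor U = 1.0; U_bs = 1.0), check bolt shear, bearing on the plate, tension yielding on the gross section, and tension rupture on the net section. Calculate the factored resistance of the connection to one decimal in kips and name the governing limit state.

Bolt shear: A_b = π(0.75)²/4 = 0.44179 in². φR_n = 0.75 × 84 × 0.44179 × 9 × 1 = 250.5 kips.
Bearing (0.3125 in plate, F_u = 58 ksi): end bolts L_c = 1.75 − 0.8125/2 = 1.34375, R_n = min(1.2×1.34375×0.3125×58, 2.4×0.75×0.3125×58) = 29.227 kips/bolt; interior L_c = 3 − 0.8125 = 2.1875, R_n = 32.625 kips/bolt. φR_n = 0.75 × (3×29.227 + 6×32.625) = 212.6 kips.
Tension yield (gross): A_g = 8.375×0.3125 = 2.6172 in². φR_n = 0.90 × 36 × 2.6172 = 84.8 kips.
Tension rupture (net): A_n = (8.375 − 3×0.875)×0.3125 = 1.7969 in² (U = 1.0, A_e = A_n). φR_n = 0.75 × 58 × 1.7969 = 78.2 kips.
Governing: min(250.5, 212.6, 84.8, 78.2) = 78.2 kips → net-section rupture.

78.2 kips (net-section rupture governs)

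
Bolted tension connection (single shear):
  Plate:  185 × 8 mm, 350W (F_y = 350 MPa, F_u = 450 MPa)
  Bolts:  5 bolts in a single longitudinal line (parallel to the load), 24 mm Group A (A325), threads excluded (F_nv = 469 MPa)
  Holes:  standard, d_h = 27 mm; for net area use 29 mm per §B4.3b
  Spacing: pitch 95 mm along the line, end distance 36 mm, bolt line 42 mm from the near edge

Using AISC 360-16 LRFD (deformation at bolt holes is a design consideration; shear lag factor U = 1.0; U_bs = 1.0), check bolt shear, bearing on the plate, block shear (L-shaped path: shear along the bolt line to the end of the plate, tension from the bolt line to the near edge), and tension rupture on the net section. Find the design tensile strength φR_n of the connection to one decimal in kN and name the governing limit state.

421.2 kN (net-section rupture governs)

Bolt shear: A_b = π(24)²/4 = 452.39 mm². φR_n = 0.75 × 469 × 452.39 × 5 × 1 = 795.6 kN.
Bearing (8 mm plate, F_u = 450 MPa): end bolts L_c = 36 − 27/2 = 22.5, R_n = min(1.2×22.5×8×450, 2.4×24×8×450) = 97.2 kN/bolt; interior L_c = 95 − 27 = 68, R_n = 207.36 kN/bolt. φR_n = 0.75 × (1×97.2 + 4×207.36) = 695.0 kN.
Block shear: shear path 1×[36+4×95] = 1×416 mm, A_gv = 3328, A_nv = 1×(416 − 4.5×29)×8 = 2284 mm²; tension to near edge: (42 − 0.5×29)×8 = 220 mm². R_n = min(0.6×450×2284, 0.6×350×3328) + 1.0×450×220 = min(616.68, 698.88) + 99 = 715.68 kN. φR_n = 0.75 × 715.68 = 536.8 kN.
Tension rupture (net): A_n = (185 − 1×29)×8 = 1248 mm² (U = 1.0, A_e = A_n). φR_n = 0.75 × 450 × 1248 = 421.2 kN.
Governing: min(795.6, 695.0, 536.8, 421.2) = 421.2 kN → net-section rupture.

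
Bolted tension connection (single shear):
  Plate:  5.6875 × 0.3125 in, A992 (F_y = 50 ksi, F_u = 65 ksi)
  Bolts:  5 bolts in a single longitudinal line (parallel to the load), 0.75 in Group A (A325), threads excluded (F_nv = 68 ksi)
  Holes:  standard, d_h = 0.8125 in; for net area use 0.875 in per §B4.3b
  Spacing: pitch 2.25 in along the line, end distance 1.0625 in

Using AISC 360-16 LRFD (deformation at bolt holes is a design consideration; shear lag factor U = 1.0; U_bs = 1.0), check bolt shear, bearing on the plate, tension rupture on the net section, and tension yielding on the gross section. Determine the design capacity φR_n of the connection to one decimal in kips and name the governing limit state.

Bolt shear: A_b = π(0.75)²/4 = 0.44179 in². φR_n = 0.75 × 68 × 0.44179 × 5 × 1 = 112.7 kips.
Bearing (0.3125 in plate, F_u = 65 ksi): end bolts L_c = 1.0625 − 0.8125/2 = 0.65625, R_n = min(1.2×0.65625×0.3125×65, 2.4×0.75×0.3125×65) = 15.996 kips/bolt; interior L_c = 2.25 − 0.8125 = 1.4375, R_n = 35.039 kips/bolt. φR_n = 0.75 × (1×15.996 + 4×35.039) = 117.1 kips.
Tension rupture (net): A_n = (5.6875 − 1×0.875)×0.3125 = 1.5039 in² (U = 1.0, A_e = A_n). φR_n = 0.75 × 65 × 1.5039 = 73.3 kips.
Tension yield (gross): A_g = 5.6875×0.3125 = 1.7773 in². φR_n = 0.90 × 50 × 1.7773 = 80.0 kips.
Governing: min(112.7, 117.1, 73.3, 80.0) = 73.3 kips → net-section rupture.

73.3 kips (net-section rupture governs)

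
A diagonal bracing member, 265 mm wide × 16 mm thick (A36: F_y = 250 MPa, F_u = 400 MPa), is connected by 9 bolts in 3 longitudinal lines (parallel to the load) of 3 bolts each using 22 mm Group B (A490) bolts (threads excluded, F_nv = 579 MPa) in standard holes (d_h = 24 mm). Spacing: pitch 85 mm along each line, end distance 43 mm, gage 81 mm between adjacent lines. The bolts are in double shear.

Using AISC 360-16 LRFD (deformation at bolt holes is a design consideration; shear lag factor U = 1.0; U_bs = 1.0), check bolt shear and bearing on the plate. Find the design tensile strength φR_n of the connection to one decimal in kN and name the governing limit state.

2056.3 kN (bearing governs)

Bolt shear: A_b = π(22)²/4 = 380.13 mm². φR_n = 0.75 × 579 × 380.13 × 9 × 2 = 2971.3 kN.
Bearing (16 mm plate, F_u = 400 MPa): end bolts L_c = 43 − 24/2 = 31, R_n = min(1.2×31×16×400, 2.4×22×16×400) = 238.08 kN/bolt; interior L_c = 85 − 24 = 61, R_n = 337.92 kN/bolt. φR_n = 0.75 × (3×238.08 + 6×337.92) = 2056.3 kN.
Governing: min(2971.3, 2056.3) = 2056.3 kN → bearing.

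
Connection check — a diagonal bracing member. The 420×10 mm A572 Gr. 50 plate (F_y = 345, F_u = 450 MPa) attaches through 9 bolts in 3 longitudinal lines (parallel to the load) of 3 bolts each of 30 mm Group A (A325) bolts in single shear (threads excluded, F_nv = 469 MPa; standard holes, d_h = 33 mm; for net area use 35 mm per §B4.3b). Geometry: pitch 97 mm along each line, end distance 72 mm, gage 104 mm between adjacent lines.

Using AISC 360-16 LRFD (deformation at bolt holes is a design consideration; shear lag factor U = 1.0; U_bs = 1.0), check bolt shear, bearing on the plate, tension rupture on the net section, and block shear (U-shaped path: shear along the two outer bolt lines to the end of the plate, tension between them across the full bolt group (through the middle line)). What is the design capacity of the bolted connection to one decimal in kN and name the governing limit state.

Bolt shear: A_b = π(30)²/4 = 706.86 mm². φR_n = 0.75 × 469 × 706.86 × 9 × 1 = 2237.7 kN.
Bearing (10 mm plate, F_u = 450 MPa): end bolts L_c = 72 − 33/2 = 55.5, R_n = min(1.2×55.5×10×450, 2.4×30×10×450) = 299.7 kN/bolt; interior L_c = 97 − 33 = 64, R_n = 324 kN/bolt. φR_n = 0.75 × (3×299.7 + 6×324) = 2132.3 kN.
Tension rupture (net): A_n = (420 − 3×35)×10 = 3150 mm² (U = 1.0, A_e = A_n). φR_n = 0.75 × 450 × 3150 = 1063.1 kN.
Block shear: shear path 2×[72+2×97] = 2×266 mm, A_gv = 5320, A_nv = 2×(266 − 2.5×35)×10 = 3570 mm²; tension across gage: (208 − 2×35)×10 = 1380 mm². R_n = min(0.6×450×3570, 0.6×345×5320) + 1.0×450×1380 = min(963.9, 1101.2) + 621 = 1584.9 kN. φR_n = 0.75 × 1584.9 = 1188.7 kN.
Governing: min(2237.7, 2132.3, 1063.1, 1188.7) = 1063.1 kN → net-section rupture.

1063.1 kN (net-section rupture governs)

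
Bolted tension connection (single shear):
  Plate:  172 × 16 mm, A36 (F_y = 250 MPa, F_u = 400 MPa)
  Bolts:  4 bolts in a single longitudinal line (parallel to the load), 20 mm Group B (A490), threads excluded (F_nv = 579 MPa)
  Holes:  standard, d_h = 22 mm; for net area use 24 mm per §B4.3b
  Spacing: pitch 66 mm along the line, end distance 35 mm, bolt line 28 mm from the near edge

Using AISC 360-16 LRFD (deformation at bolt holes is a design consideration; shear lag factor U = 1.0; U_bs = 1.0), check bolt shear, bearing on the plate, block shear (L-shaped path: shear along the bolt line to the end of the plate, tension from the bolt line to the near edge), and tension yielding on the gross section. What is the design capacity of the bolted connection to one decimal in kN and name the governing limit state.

Bolt shear: A_b = π(20)²/4 = 314.16 mm². φR_n = 0.75 × 579 × 314.16 × 4 × 1 = 545.7 kN.
Bearing (16 mm plate, F_u = 400 MPa): end bolts L_c = 35 − 22/2 = 24, R_n = min(1.2×24×16×400, 2.4×20×16×400) = 184.32 kN/bolt; interior L_c = 66 − 22 = 44, R_n = 307.2 kN/bolt. φR_n = 0.75 × (1×184.32 + 3×307.2) = 829.4 kN.
Block shear: shear path 1×[35+3×66] = 1×233 mm, A_gv = 3728, A_nv = 1×(233 − 3.5×24)×16 = 2384 mm²; tension to near edge: (28 − 0.5×24)×16 = 256 mm². R_n = min(0.6×400×2384, 0.6×250×3728) + 1.0×400×256 = min(572.16, 559.2) + 102.4 = 661.6 kN. φR_n = 0.75 × 661.6 = 496.2 kN.
Tension yield (gross): A_g = 172×16 = 2752 mm². φR_n = 0.90 × 250 × 2752 = 619.2 kN.
Governing: min(545.7, 829.4, 496.2, 619.2) = 496.2 kN → block shear.

496.2 kN (block shear governs)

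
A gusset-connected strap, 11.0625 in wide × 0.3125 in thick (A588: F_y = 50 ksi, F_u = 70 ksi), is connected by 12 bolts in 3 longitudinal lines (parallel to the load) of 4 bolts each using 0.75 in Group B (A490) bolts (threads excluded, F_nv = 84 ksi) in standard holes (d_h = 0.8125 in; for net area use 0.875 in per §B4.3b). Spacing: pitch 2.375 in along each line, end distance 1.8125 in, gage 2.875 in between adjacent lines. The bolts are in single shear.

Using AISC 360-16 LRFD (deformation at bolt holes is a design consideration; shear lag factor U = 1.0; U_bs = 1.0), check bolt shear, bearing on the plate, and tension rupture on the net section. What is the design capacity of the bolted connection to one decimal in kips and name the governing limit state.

138.4 kips (net-section rupture governs)

Bolt shear: A_b = π(0.75)²/4 = 0.44179 in². φR_n = 0.75 × 84 × 0.44179 × 12 × 1 = 334.0 kips.
Bearing (0.3125 in plate, F_u = 70 ksi): end bolts L_c = 1.8125 − 0.8125/2 = 1.40625, R_n = min(1.2×1.40625×0.3125×70, 2.4×0.75×0.3125×70) = 36.914 kips/bolt; interior L_c = 2.375 − 0.8125 = 1.5625, R_n = 39.375 kips/bolt. φR_n = 0.75 × (3×36.914 + 9×39.375) = 348.8 kips.
Tension rupture (net): A_n = (11.0625 − 3×0.875)×0.3125 = 2.6367 in² (U = 1.0, A_e = A_n). φR_n = 0.75 × 70 × 2.6367 = 138.4 kips.
Governing: min(334.0, 348.8, 138.4) = 138.4 kips → net-section rupture.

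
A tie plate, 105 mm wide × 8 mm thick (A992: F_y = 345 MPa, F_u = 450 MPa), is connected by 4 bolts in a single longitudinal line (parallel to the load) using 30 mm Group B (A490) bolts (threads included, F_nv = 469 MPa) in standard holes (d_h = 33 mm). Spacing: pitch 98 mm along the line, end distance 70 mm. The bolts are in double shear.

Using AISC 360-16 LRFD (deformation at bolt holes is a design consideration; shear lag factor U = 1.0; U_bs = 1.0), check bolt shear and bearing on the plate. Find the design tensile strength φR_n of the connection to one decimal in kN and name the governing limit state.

756.5 kN (bearing governs)

Bolt shear: A_b = π(30)²/4 = 706.86 mm². φR_n = 0.75 × 469 × 706.86 × 4 × 2 = 1989.1 kN.
Bearing (8 mm plate, F_u = 450 MPa): end bolts L_c = 70 − 33/2 = 53.5, R_n = min(1.2×53.5×8×450, 2.4×30×8×450) = 231.12 kN/bolt; interior L_c = 98 − 33 = 65, R_n = 259.2 kN/bolt. φR_n = 0.75 × (1×231.12 + 3×259.2) = 756.5 kN.
Governing: min(1989.1, 756.5) = 756.5 kN → bearing.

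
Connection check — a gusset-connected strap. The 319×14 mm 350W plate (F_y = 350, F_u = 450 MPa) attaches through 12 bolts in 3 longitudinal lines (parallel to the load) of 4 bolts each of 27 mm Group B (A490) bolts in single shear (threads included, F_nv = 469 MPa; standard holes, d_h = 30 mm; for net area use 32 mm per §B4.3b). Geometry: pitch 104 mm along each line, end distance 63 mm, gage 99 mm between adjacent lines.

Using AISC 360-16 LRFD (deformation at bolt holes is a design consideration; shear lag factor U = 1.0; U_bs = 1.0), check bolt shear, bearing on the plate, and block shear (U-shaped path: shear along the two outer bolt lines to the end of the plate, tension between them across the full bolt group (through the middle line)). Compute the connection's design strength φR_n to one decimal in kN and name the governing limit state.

2124.4 kN (block shear governs)

Bolt shear: A_b = π(27)²/4 = 572.56 mm². φR_n = 0.75 × 469 × 572.56 × 12 × 1 = 2416.8 kN.
Bearing (14 mm plate, F_u = 450 MPa): end bolts L_c = 63 − 30/2 = 48, R_n = min(1.2×48×14×450, 2.4×27×14×450) = 362.88 kN/bolt; interior L_c = 104 − 30 = 74, R_n = 408.24 kN/bolt. φR_n = 0.75 × (3×362.88 + 9×408.24) = 3572.1 kN.
Block shear: shear path 2×[63+3×104] = 2×375 mm, A_gv = 10500, A_nv = 2×(375 − 3.5×32)×14 = 7364 mm²; tension across gage: (198 − 2×32)×14 = 1876 mm². R_n = min(0.6×450×7364, 0.6×350×10500) + 1.0×450×1876 = min(1988.3, 2205) + 844.2 = 2832.5 kN. φR_n = 0.75 × 2832.5 = 2124.4 kN.
Governing: min(2416.8, 3572.1, 2124.4) = 2124.4 kN → block shear.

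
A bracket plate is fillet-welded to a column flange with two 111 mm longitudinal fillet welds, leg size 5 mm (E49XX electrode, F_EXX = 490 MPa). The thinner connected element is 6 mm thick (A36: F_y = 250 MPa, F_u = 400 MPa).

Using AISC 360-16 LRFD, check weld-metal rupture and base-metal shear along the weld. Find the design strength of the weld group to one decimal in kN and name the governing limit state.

173.0 kN (weld metal governs)

Weld metal: throat = 0.707×5 = 3.535 mm, L = 2×111 = 222 mm. φR_n = 0.75 × 0.6 × 490 × 3.535 × 222 = 173.0 kN.
Base metal shear (6 mm plate): yield φR_n = 1.0×0.6×250×6×222 = 199.8 kN; rupture φR_n = 0.75×0.6×400×6×222 = 239.8 kN; take 199.8 kN (yield).
Governing: min(173.0, 199.8) = 173.0 kN → weld metal.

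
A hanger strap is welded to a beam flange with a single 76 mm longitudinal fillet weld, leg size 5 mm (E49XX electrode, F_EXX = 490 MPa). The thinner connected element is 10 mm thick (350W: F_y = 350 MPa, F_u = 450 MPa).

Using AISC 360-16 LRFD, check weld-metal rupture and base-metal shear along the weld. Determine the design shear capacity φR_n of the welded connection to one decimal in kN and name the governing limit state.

59.2 kN (weld metal governs)

Weld metal: throat = 0.707×5 = 3.535 mm, L = 76 mm. φR_n = 0.75 × 0.6 × 490 × 3.535 × 76 = 59.2 kN.
Base metal shear (10 mm plate): yield φR_n = 1.0×0.6×350×10×76 = 159.6 kN; rupture φR_n = 0.75×0.6×450×10×76 = 153.9 kN; take 153.9 kN (rupture).
Governing: min(59.2, 153.9) = 59.2 kN → weld metal.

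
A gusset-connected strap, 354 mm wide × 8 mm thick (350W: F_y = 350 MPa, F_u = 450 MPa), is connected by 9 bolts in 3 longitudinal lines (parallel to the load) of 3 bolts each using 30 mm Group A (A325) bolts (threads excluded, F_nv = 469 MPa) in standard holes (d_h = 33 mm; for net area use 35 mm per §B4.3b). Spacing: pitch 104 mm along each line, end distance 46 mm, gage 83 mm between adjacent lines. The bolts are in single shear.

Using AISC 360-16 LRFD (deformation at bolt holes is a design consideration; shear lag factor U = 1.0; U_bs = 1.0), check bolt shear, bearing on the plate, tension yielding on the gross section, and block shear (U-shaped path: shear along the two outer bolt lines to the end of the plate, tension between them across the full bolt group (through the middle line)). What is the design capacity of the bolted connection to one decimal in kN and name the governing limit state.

Bolt shear: A_b = π(30)²/4 = 706.86 mm². φR_n = 0.75 × 469 × 706.86 × 9 × 1 = 2237.7 kN.
Bearing (8 mm plate, F_u = 450 MPa): end bolts L_c = 46 − 33/2 = 29.5, R_n = min(1.2×29.5×8×450, 2.4×30×8×450) = 127.44 kN/bolt; interior L_c = 104 − 33 = 71, R_n = 259.2 kN/bolt. φR_n = 0.75 × (3×127.44 + 6×259.2) = 1453.1 kN.
Tension yield (gross): A_g = 354×8 = 2832 mm². φR_n = 0.90 × 350 × 2832 = 892.1 kN.
Block shear: shear path 2×[46+2×104] = 2×254 mm, A_gv = 4064, A_nv = 2×(254 − 2.5×35)×8 = 2664 mm²; tension across gage: (166 − 2×35)×8 = 768 mm². R_n = min(0.6×450×2664, 0.6×350×4064) + 1.0×450×768 = min(719.28, 853.44) + 345.6 = 1064.9 kN. φR_n = 0.75 × 1064.9 = 798.7 kN.
Governing: min(2237.7, 1453.1, 892.1, 798.7) = 798.7 kN → block shear.

798.7 kN (block shear governs)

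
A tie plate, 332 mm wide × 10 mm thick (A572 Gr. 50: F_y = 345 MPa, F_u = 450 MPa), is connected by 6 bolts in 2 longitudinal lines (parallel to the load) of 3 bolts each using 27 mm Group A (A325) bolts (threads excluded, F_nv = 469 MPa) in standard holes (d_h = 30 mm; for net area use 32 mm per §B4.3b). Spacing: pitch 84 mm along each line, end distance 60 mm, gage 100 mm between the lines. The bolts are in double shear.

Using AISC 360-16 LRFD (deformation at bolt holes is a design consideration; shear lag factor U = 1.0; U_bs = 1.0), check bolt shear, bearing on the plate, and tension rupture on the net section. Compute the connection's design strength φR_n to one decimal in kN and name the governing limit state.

Bolt shear: A_b = π(27)²/4 = 572.56 mm². φR_n = 0.75 × 469 × 572.56 × 6 × 2 = 2416.8 kN.
Bearing (10 mm plate, F_u = 450 MPa): end bolts L_c = 60 − 30/2 = 45, R_n = min(1.2×45×10×450, 2.4×27×10×450) = 243 kN/bolt; interior L_c = 84 − 30 = 54, R_n = 291.6 kN/bolt. φR_n = 0.75 × (2×243 + 4×291.6) = 1239.3 kN.
Tension rupture (net): A_n = (332 − 2×32)×10 = 2680 mm² (U = 1.0, A_e = A_n). φR_n = 0.75 × 450 × 2680 = 904.5 kN.
Governing: min(2416.8, 1239.3, 904.5) = 904.5 kN → net-section rupture.

904.5 kN (net-section rupture governs)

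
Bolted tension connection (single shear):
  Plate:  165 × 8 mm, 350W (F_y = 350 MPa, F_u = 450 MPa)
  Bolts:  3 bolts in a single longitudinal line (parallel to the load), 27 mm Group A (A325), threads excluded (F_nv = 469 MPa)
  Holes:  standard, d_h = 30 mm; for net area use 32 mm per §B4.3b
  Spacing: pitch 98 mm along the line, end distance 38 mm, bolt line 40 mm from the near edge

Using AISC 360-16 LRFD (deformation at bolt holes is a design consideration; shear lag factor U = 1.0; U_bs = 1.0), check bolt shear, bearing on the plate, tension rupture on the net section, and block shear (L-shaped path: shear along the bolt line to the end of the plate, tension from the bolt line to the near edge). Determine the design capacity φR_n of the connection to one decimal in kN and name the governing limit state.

314.3 kN (block shear governs)

Bolt shear: A_b = π(27)²/4 = 572.56 mm². φR_n = 0.75 × 469 × 572.56 × 3 × 1 = 604.2 kN.
Bearing (8 mm plate, F_u = 450 MPa): end bolts L_c = 38 − 30/2 = 23, R_n = min(1.2×23×8×450, 2.4×27×8×450) = 99.36 kN/bolt; interior L_c = 98 − 30 = 68, R_n = 233.28 kN/bolt. φR_n = 0.75 × (1×99.36 + 2×233.28) = 424.4 kN.
Tension rupture (net): A_n = (165 − 1×32)×8 = 1064 mm² (U = 1.0, A_e = A_n). φR_n = 0.75 × 450 × 1064 = 359.1 kN.
Block shear: shear path 1×[38+2×98] = 1×234 mm, A_gv = 1872, A_nv = 1×(234 − 2.5×32)×8 = 1232 mm²; tension to near edge: (40 − 0.5×32)×8 = 192 mm². R_n = min(0.6×450×1232, 0.6×350×1872) + 1.0×450×192 = min(332.64, 393.12) + 86.4 = 419.04 kN. φR_n = 0.75 × 419.04 = 314.3 kN.
Governing: min(604.2, 424.4, 359.1, 314.3) = 314.3 kN → block shear.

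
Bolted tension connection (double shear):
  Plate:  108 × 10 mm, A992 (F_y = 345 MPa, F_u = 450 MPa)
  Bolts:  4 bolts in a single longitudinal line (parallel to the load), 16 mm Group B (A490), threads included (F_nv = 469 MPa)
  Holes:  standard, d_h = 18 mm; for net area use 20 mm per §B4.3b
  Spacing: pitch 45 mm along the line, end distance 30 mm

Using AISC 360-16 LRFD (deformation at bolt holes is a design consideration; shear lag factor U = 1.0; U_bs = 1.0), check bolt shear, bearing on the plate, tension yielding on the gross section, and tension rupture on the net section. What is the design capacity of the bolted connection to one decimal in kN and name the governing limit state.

Bolt shear: A_b = π(16)²/4 = 201.06 mm². φR_n = 0.75 × 469 × 201.06 × 4 × 2 = 565.8 kN.
Bearing (10 mm plate, F_u = 450 MPa): end bolts L_c = 30 − 18/2 = 21, R_n = min(1.2×21×10×450, 2.4×16×10×450) = 113.4 kN/bolt; interior L_c = 45 − 18 = 27, R_n = 145.8 kN/bolt. φR_n = 0.75 × (1×113.4 + 3×145.8) = 413.1 kN.
Tension yield (gross): A_g = 108×10 = 1080 mm². φR_n = 0.90 × 345 × 1080 = 335.3 kN.
Tension rupture (net): A_n = (108 − 1×20)×10 = 880 mm² (U = 1.0, A_e = A_n). φR_n = 0.75 × 450 × 880 = 297.0 kN.
Governing: min(565.8, 413.1, 335.3, 297.0) = 297.0 kN → net-section rupture.

297.0 kN (net-section rupture governs)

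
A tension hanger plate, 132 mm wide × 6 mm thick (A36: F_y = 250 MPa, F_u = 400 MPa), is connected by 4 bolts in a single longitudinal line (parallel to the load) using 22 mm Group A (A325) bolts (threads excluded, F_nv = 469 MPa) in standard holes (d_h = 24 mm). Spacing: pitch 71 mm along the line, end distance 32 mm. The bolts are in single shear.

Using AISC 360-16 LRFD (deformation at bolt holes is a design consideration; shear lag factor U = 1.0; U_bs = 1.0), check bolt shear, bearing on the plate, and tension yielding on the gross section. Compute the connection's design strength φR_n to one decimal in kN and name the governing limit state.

Bolt shear: A_b = π(22)²/4 = 380.13 mm². φR_n = 0.75 × 469 × 380.13 × 4 × 1 = 534.8 kN.
Bearing (6 mm plate, F_u = 400 MPa): end bolts L_c = 32 − 24/2 = 20, R_n = min(1.2×20×6×400, 2.4×22×6×400) = 57.6 kN/bolt; interior L_c = 71 − 24 = 47, R_n = 126.72 kN/bolt. φR_n = 0.75 × (1×57.6 + 3×126.72) = 328.3 kN.
Tension yield (gross): A_g = 132×6 = 792 mm². φR_n = 0.90 × 250 × 792 = 178.2 kN.
Governing: min(534.8, 328.3, 178.2) = 178.2 kN → gross-section yield.

178.2 kN (gross-section yield governs)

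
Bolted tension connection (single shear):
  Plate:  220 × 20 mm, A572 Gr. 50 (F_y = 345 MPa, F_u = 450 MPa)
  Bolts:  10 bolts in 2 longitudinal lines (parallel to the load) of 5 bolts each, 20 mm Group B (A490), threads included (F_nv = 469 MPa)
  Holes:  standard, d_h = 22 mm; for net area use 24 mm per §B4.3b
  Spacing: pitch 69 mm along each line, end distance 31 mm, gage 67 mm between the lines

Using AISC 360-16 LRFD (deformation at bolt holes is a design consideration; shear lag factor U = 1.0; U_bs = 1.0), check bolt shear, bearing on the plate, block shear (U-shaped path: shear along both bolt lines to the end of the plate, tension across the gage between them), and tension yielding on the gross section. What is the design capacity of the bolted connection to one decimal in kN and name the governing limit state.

1105.1 kN (bolt shear governs)

Bolt shear: A_b = π(20)²/4 = 314.16 mm². φR_n = 0.75 × 469 × 314.16 × 10 × 1 = 1105.1 kN.
Bearing (20 mm plate, F_u = 450 MPa): end bolts L_c = 31 − 22/2 = 20, R_n = min(1.2×20×20×450, 2.4×20×20×450) = 216 kN/bolt; interior L_c = 69 − 22 = 47, R_n = 432 kN/bolt. φR_n = 0.75 × (2×216 + 8×432) = 2916.0 kN.
Block shear: shear path 2×[31+4×69] = 2×307 mm, A_gv = 12280, A_nv = 2×(307 − 4.5×24)×20 = 7960 mm²; tension across gage: (67 − 1×24)×20 = 860 mm². R_n = min(0.6×450×7960, 0.6×345×12280) + 1.0×450×860 = min(2149.2, 2542) + 387 = 2536.2 kN. φR_n = 0.75 × 2536.2 = 1902.2 kN.
Tension yield (gross): A_g = 220×20 = 4400 mm². φR_n = 0.90 × 345 × 4400 = 1366.2 kN.
Governing: min(1105.1, 2916.0, 1902.2, 1366.2) = 1105.1 kN → bolt shear.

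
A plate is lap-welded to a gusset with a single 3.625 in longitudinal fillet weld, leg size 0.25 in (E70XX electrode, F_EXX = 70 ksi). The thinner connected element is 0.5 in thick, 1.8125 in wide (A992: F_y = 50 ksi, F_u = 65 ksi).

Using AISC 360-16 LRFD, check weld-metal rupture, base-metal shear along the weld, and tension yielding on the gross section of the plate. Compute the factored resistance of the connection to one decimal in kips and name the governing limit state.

Weld metal: throat = 0.707×0.25 = 0.17675 in, L = 3.625 in. φR_n = 0.75 × 0.6 × 70 × 0.17675 × 3.625 = 20.2 kips.
Base metal shear (0.5 in plate): yield φR_n = 1.0×0.6×50×0.5×3.625 = 54.4 kips; rupture φR_n = 0.75×0.6×65×0.5×3.625 = 53.0 kips; take 53.0 kips (rupture).
Tension yield (gross): A_g = 1.8125×0.5 = 0.90625 in². φR_n = 0.90 × 50 × 0.90625 = 40.8 kips.
Governing: min(20.2, 53.0, 40.8) = 20.2 kips → weld metal.

20.2 kips (weld metal governs)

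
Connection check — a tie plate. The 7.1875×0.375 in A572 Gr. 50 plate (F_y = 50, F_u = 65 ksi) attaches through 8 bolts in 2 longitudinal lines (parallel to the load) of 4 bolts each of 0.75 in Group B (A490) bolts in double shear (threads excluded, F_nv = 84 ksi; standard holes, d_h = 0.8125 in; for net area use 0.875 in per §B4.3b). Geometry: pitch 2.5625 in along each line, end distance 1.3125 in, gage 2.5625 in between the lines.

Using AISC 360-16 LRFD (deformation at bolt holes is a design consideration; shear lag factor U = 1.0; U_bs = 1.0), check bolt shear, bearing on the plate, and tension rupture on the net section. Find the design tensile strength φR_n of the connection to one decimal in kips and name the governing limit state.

Bolt shear: A_b = π(0.75)²/4 = 0.44179 in². φR_n = 0.75 × 84 × 0.44179 × 8 × 2 = 445.3 kips.
Bearing (0.375 in plate, F_u = 65 ksi): end bolts L_c = 1.3125 − 0.8125/2 = 0.90625, R_n = min(1.2×0.90625×0.375×65, 2.4×0.75×0.375×65) = 26.508 kips/bolt; interior L_c = 2.5625 − 0.8125 = 1.75, R_n = 43.875 kips/bolt. φR_n = 0.75 × (2×26.508 + 6×43.875) = 237.2 kips.
Tension rupture (net): A_n = (7.1875 − 2×0.875)×0.375 = 2.0391 in² (U = 1.0, A_e = A_n). φR_n = 0.75 × 65 × 2.0391 = 99.4 kips.
Governing: min(445.3, 237.2, 99.4) = 99.4 kips → net-section rupture.

99.4 kips (net-section rupture governs)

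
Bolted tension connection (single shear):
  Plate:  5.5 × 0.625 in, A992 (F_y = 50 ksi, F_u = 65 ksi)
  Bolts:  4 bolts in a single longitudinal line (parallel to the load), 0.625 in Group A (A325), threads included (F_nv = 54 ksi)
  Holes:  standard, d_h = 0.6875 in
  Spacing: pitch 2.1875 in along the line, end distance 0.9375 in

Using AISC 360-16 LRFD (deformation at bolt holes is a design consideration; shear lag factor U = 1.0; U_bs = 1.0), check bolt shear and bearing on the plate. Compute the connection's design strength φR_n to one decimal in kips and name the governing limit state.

Bolt shear: A_b = π(0.625)²/4 = 0.3068 in². φR_n = 0.75 × 54 × 0.3068 × 4 × 1 = 49.7 kips.
Bearing (0.625 in plate, F_u = 65 ksi): end bolts L_c = 0.9375 − 0.6875/2 = 0.59375, R_n = min(1.2×0.59375×0.625×65, 2.4×0.625×0.625×65) = 28.945 kips/bolt; interior L_c = 2.1875 − 0.6875 = 1.5, R_n = 60.938 kips/bolt. φR_n = 0.75 × (1×28.945 + 3×60.938) = 158.8 kips.
Governing: min(49.7, 158.8) = 49.7 kips → bolt shear.

49.7 kips (bolt shear governs)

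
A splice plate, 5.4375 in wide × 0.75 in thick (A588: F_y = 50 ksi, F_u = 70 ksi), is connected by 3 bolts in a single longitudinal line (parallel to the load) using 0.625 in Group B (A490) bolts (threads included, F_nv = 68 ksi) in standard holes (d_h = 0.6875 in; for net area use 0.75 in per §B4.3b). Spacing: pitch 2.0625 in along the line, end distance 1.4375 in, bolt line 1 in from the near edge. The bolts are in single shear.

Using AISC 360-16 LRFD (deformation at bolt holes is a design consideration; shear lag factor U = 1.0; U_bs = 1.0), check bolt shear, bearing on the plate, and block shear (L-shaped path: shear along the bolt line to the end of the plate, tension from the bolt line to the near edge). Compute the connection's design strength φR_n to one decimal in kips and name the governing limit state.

Bolt shear: A_b = π(0.625)²/4 = 0.3068 in². φR_n = 0.75 × 68 × 0.3068 × 3 × 1 = 46.9 kips.
Bearing (0.75 in plate, F_u = 70 ksi): end bolts L_c = 1.4375 − 0.6875/2 = 1.09375, R_n = min(1.2×1.09375×0.75×70, 2.4×0.625×0.75×70) = 68.906 kips/bolt; interior L_c = 2.0625 − 0.6875 = 1.375, R_n = 78.75 kips/bolt. φR_n = 0.75 × (1×68.906 + 2×78.75) = 169.8 kips.
Block shear: shear path 1×[1.4375+2×2.0625] = 1×5.5625 in, A_gv = 4.1719, A_nv = 1×(5.5625 − 2.5×0.75)×0.75 = 2.7656 in²; tension to near edge: (1 − 0.5×0.75)×0.75 = 0.46875 in². R_n = min(0.6×70×2.7656, 0.6×50×4.1719) + 1.0×70×0.46875 = min(116.16, 125.16) + 32.813 = 148.97 kips. φR_n = 0.75 × 148.97 = 111.7 kips.
Governing: min(46.9, 169.8, 111.7) = 46.9 kips → bolt shear.

46.9 kips (bolt shear governs)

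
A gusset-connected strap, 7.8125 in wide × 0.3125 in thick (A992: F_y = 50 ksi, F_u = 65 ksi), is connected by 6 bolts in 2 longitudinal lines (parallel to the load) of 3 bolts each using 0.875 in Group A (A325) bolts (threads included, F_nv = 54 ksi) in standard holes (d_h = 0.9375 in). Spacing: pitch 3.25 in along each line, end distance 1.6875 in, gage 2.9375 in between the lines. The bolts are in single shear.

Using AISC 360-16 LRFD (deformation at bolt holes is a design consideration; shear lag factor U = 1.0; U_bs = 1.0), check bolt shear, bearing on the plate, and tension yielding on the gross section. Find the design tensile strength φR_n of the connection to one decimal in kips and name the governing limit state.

109.9 kips (gross-section yield governs)

Bolt shear: A_b = π(0.875)²/4 = 0.60132 in². φR_n = 0.75 × 54 × 0.60132 × 6 × 1 = 146.1 kips.
Bearing (0.3125 in plate, F_u = 65 ksi): end bolts L_c = 1.6875 − 0.9375/2 = 1.21875, R_n = min(1.2×1.21875×0.3125×65, 2.4×0.875×0.3125×65) = 29.707 kips/bolt; interior L_c = 3.25 − 0.9375 = 2.3125, R_n = 42.656 kips/bolt. φR_n = 0.75 × (2×29.707 + 4×42.656) = 172.5 kips.
Tension yield (gross): A_g = 7.8125×0.3125 = 2.4414 in². φR_n = 0.90 × 50 × 2.4414 = 109.9 kips.
Governing: min(146.1, 172.5, 109.9) = 109.9 kips → gross-section yield.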